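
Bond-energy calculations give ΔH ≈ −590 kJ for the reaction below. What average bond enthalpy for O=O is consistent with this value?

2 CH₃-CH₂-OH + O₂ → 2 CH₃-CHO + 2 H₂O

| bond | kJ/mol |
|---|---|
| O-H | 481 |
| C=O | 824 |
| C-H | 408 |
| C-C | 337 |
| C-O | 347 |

D(O=O) ≈ 510 kJ/mol

Let D be the O=O bond energy.
Σ(broken) = 2×337 + 10×408 + 2×347 + 2×481 + 1×D = 6410 + D
Σ(formed) = 2×337 + 8×408 + 2×824 + 4×481 = 7510
ΔH = Σ(broken) − Σ(formed) = (6410 + D) − (7510) = −1100 + D
Setting this equal to −590 kJ gives D = 510 kJ/mol.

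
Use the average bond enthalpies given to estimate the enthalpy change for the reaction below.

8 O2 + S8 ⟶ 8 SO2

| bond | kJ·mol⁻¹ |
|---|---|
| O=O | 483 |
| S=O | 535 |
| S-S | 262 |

ΔH ≈ −2600 kJ

Bonds broken (reactants):
  O=O: 8 × 483 = 3864
  S-S: 8 × 262 = 2096
  Σ(broken) = 5960 kJ
Bonds formed (products):
  S=O: 16 × 535 = 8560
  Σ(formed) = 8560 kJ
ΔH = Σ(broken) − Σ(formed) = 5960 − 8560 = −2600 kJ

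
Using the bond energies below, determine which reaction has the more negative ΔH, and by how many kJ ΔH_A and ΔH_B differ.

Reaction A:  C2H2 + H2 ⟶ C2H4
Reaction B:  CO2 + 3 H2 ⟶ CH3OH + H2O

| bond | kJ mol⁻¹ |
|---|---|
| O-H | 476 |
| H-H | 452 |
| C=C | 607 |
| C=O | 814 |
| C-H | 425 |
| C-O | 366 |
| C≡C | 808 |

Reaction A, by 112 kJ

Reaction A:
  Bonds broken (reactants):
    C≡C: 1 × 808 = 808
    C-H: 2 × 425 = 850
    H-H: 1 × 452 = 452
    Σ(broken) = 2110 kJ
  Bonds formed (products):
    C-H: 4 × 425 = 1700
    C=C: 1 × 607 = 607
    Σ(formed) = 2307 kJ
  ΔH_A = 2110 − 2307 = −197 kJ
Reaction B:
  Bonds broken (reactants):
    C=O: 2 × 814 = 1628
    H-H: 3 × 452 = 1356
    Σ(broken) = 2984 kJ
  Bonds formed (products):
    C-H: 3 × 425 = 1275
    C-O: 1 × 366 = 366
    O-H: 3 × 476 = 1428
    Σ(formed) = 3069 kJ
  ΔH_B = 2984 − 3069 = −85 kJ
ΔH_A − ΔH_B = −112 kJ, so reaction A has the more negative ΔH; |ΔH_A − ΔH_B| = 112 kJ.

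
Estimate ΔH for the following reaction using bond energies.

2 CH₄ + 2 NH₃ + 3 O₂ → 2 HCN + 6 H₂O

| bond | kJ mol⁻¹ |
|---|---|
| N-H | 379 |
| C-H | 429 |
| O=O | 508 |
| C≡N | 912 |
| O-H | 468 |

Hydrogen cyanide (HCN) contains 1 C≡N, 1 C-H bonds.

Bonds broken (reactants):
  C-H: 8 × 429 = 3432
  N-H: 6 × 379 = 2274
  O=O: 3 × 508 = 1524
  Σ(broken) = 7230 kJ
Bonds formed (products):
  C≡N: 2 × 912 = 1824
  C-H: 2 × 429 = 858
  O-H: 12 × 468 = 5616
  Σ(formed) = 8298 kJ
ΔH = Σ(broken) − Σ(formed) = 7230 − 8298 = −1068 kJ

ΔH ≈ −1068 kJ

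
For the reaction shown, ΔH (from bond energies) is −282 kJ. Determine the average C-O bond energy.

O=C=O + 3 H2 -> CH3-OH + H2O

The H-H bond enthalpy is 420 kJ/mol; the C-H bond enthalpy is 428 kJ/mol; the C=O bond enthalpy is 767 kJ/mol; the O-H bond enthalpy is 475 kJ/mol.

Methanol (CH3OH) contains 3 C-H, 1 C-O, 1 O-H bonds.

Let D be the C-O bond energy.
Σ(broken) = 2×767 + 3×420 = 2794
Σ(formed) = 3×428 + 1×D + 3×475 = 2709 + D
ΔH = Σ(broken) − Σ(formed) = (2794) − (2709 + D) = +85 − D
Setting this equal to −282 kJ gives D = 367 kJ/mol.

D(C-O) ≈ 367 kJ/mol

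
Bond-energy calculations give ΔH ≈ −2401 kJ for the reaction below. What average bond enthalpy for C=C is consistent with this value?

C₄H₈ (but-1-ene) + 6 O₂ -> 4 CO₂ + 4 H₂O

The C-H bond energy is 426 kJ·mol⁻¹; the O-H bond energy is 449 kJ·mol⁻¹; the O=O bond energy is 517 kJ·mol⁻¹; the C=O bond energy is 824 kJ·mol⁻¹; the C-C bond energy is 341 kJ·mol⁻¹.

Let D be the C=C bond energy.
Σ(broken) = 2×341 + 8×426 + 1×D + 6×517 = 7192 + D
Σ(formed) = 8×824 + 8×449 = 10184
ΔH = Σ(broken) − Σ(formed) = (7192 + D) − (10184) = −2992 + D
Setting this equal to −2401 kJ gives D = 591 kJ/mol.

D(C=C) ≈ 591 kJ/mol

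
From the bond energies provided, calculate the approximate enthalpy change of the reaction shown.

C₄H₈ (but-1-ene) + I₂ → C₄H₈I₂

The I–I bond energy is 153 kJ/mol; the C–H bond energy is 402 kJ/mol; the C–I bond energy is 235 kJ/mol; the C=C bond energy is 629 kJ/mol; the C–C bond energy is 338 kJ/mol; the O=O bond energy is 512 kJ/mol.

Bonds broken (reactants):
  C–C: 2 × 338 = 676
  C–H: 8 × 402 = 3216
  C=C: 1 × 629 = 629
  I–I: 1 × 153 = 153
  Σ(broken) = 4674 kJ
Bonds formed (products):
  C–C: 3 × 338 = 1014
  C–H: 8 × 402 = 3216
  C–I: 2 × 235 = 470
  Σ(formed) = 4700 kJ
ΔH = Σ(broken) − Σ(formed) = 4674 − 4700 = −26 kJ

ΔH ≈ −26 kJ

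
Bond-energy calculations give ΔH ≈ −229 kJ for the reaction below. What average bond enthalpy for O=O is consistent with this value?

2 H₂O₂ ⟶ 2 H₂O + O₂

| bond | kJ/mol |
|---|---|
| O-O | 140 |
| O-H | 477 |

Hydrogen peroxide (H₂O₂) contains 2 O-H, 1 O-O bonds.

D(O=O) ≈ 509 kJ/mol

Let D be the O=O bond energy.
Σ(broken) = 4×477 + 2×140 = 2188
Σ(formed) = 4×477 + 1×D = 1908 + D
ΔH = Σ(broken) − Σ(formed) = (2188) − (1908 + D) = +280 − D
Setting this equal to −229 kJ gives D = 509 kJ/mol.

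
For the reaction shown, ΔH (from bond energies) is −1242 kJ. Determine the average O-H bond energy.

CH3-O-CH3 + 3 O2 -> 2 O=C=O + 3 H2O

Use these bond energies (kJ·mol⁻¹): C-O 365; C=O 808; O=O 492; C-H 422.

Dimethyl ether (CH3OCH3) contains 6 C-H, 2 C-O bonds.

D(O-H) ≈ 458 kJ/mol

Let D be the O-H bond energy.
Σ(broken) = 6×422 + 2×365 + 3×492 = 4738
Σ(formed) = 4×808 + 6×D = 3232 + 6D
ΔH = Σ(broken) − Σ(formed) = (4738) − (3232 + 6D) = +1506 − 6D
Setting this equal to −1242 kJ gives 6D = 2748, so D = 458 kJ/mol.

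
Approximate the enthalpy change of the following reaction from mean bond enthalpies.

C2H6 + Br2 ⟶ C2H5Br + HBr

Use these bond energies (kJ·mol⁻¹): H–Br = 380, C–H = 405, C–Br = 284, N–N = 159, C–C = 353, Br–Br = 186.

Bonds broken (reactants):
  Br–Br: 1 × 186 = 186
  C–C: 1 × 353 = 353
  C–H: 6 × 405 = 2430
  Σ(broken) = 2969 kJ
Bonds formed (products):
  C–Br: 1 × 284 = 284
  C–C: 1 × 353 = 353
  C–H: 5 × 405 = 2025
  H–Br: 1 × 380 = 380
  Σ(formed) = 3042 kJ
ΔH = Σ(broken) − Σ(formed) = 2969 − 3042 = −73 kJ

ΔH ≈ −73 kJ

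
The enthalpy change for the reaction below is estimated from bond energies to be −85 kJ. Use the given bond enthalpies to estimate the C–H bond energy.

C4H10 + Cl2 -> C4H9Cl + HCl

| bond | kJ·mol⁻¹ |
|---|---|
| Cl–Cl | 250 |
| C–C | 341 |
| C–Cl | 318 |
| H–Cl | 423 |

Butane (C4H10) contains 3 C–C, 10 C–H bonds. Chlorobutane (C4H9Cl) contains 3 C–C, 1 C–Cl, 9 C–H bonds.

D(C–H) ≈ 406 kJ/mol

Let D be the C–H bond energy.
Σ(broken) = 3×341 + 10×D + 1×250 = 1273 + 10D
Σ(formed) = 3×341 + 1×318 + 9×D + 1×423 = 1764 + 9D
ΔH = Σ(broken) − Σ(formed) = (1273 + 10D) − (1764 + 9D) = −491 + D
Setting this equal to −85 kJ gives D = 406 kJ/mol.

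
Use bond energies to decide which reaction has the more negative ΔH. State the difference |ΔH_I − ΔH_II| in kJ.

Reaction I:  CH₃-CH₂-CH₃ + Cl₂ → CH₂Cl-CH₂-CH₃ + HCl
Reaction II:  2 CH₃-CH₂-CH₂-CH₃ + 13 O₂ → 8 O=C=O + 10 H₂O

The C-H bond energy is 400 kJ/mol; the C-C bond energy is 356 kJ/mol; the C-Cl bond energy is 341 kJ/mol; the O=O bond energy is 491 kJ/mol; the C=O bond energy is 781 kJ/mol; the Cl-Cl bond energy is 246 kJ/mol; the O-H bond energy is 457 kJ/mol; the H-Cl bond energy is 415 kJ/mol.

Reaction I:
  Bonds broken (reactants):
    C-C: 2 × 356 = 712
    C-H: 8 × 400 = 3200
    Cl-Cl: 1 × 246 = 246
    Σ(broken) = 4158 kJ
  Bonds formed (products):
    C-C: 2 × 356 = 712
    C-Cl: 1 × 341 = 341
    C-H: 7 × 400 = 2800
    H-Cl: 1 × 415 = 415
    Σ(formed) = 4268 kJ
  ΔH_I = 4158 − 4268 = −110 kJ
Reaction II:
  Bonds broken (reactants):
    C-C: 6 × 356 = 2136
    C-H: 20 × 400 = 8000
    O=O: 13 × 491 = 6383
    Σ(broken) = 16519 kJ
  Bonds formed (products):
    C=O: 16 × 781 = 12496
    O-H: 20 × 457 = 9140
    Σ(formed) = 21636 kJ
  ΔH_II = 16519 − 21636 = −5117 kJ
ΔH_I − ΔH_II = +5007 kJ, so reaction II has the more negative ΔH; |ΔH_I − ΔH_II| = 5007 kJ.

Reaction II, by 5007 kJ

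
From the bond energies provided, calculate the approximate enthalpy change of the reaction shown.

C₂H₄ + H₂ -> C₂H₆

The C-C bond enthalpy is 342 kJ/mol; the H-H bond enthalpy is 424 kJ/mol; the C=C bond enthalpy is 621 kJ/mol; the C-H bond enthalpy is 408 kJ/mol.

ΔH ≈ −113 kJ

Bonds broken (reactants):
  C-H: 4 × 408 = 1632
  C=C: 1 × 621 = 621
  H-H: 1 × 424 = 424
  Σ(broken) = 2677 kJ
Bonds formed (products):
  C-C: 1 × 342 = 342
  C-H: 6 × 408 = 2448
  Σ(formed) = 2790 kJ
ΔH = Σ(broken) − Σ(formed) = 2677 − 2790 = −113 kJ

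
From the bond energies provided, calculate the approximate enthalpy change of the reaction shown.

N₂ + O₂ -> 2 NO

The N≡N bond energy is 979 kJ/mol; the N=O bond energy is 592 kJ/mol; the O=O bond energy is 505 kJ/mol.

Bonds broken (reactants):
  N≡N: 1 × 979 = 979
  O=O: 1 × 505 = 505
  Σ(broken) = 1484 kJ
Bonds formed (products):
  N=O: 2 × 592 = 1184
  Σ(formed) = 1184 kJ
ΔH = Σ(broken) − Σ(formed) = 1484 − 1184 = +300 kJ

ΔH ≈ +300 kJ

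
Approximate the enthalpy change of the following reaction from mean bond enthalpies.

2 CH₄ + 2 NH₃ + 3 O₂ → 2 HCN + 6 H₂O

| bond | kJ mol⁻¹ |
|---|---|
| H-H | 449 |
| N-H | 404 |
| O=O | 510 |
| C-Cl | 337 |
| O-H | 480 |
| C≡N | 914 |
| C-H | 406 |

ΔH ≈ −1198 kJ

Bonds broken (reactants):
  C-H: 8 × 406 = 3248
  N-H: 6 × 404 = 2424
  O=O: 3 × 510 = 1530
  Σ(broken) = 7202 kJ
Bonds formed (products):
  C≡N: 2 × 914 = 1828
  C-H: 2 × 406 = 812
  O-H: 12 × 480 = 5760
  Σ(formed) = 8400 kJ
ΔH = Σ(broken) − Σ(formed) = 7202 − 8400 = −1198 kJ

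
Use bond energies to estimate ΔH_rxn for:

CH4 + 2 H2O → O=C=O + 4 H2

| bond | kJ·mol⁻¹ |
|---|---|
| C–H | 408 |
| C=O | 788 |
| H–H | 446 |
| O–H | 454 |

Bonds broken (reactants):
  C–H: 4 × 408 = 1632
  O–H: 4 × 454 = 1816
  Σ(broken) = 3448 kJ
Bonds formed (products):
  C=O: 2 × 788 = 1576
  H–H: 4 × 446 = 1784
  Σ(formed) = 3360 kJ
ΔH = Σ(broken) − Σ(formed) = 3448 − 3360 = +88 kJ

ΔH ≈ +88 kJ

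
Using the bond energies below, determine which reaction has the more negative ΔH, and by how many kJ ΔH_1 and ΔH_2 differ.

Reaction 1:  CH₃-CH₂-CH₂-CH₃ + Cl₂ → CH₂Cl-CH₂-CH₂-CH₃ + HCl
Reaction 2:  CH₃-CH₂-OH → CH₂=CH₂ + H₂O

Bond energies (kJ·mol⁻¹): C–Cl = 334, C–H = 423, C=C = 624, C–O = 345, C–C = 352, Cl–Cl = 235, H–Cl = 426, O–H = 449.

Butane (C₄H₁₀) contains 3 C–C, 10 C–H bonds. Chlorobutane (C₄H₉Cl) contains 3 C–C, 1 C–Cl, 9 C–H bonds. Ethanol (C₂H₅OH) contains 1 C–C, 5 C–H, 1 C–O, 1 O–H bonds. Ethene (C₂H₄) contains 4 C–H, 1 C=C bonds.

Reaction 1:
  Bonds broken (reactants):
    C–C: 3 × 352 = 1056
    C–H: 10 × 423 = 4230
    Cl–Cl: 1 × 235 = 235
    Σ(broken) = 5521 kJ
  Bonds formed (products):
    C–C: 3 × 352 = 1056
    C–Cl: 1 × 334 = 334
    C–H: 9 × 423 = 3807
    H–Cl: 1 × 426 = 426
    Σ(formed) = 5623 kJ
  ΔH_1 = 5521 − 5623 = −102 kJ
Reaction 2:
  Bonds broken (reactants):
    C–C: 1 × 352 = 352
    C–H: 5 × 423 = 2115
    C–O: 1 × 345 = 345
    O–H: 1 × 449 = 449
    Σ(broken) = 3261 kJ
  Bonds formed (products):
    C–H: 4 × 423 = 1692
    C=C: 1 × 624 = 624
    O–H: 2 × 449 = 898
    Σ(formed) = 3214 kJ
  ΔH_2 = 3261 − 3214 = +47 kJ
ΔH_1 − ΔH_2 = −149 kJ, so reaction 1 has the more negative ΔH; |ΔH_1 − ΔH_2| = 149 kJ.

Reaction 1, by 149 kJ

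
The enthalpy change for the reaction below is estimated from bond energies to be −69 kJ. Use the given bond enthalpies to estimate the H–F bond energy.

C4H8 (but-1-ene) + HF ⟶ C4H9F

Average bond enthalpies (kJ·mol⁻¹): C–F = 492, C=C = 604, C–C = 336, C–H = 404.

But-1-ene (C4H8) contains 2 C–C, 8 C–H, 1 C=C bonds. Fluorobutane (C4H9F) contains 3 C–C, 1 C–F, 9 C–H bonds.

D(H–F) ≈ 559 kJ/mol

Let D be the H–F bond energy.
Σ(broken) = 2×336 + 8×404 + 1×604 + 1×D = 4508 + D
Σ(formed) = 3×336 + 1×492 + 9×404 = 5136
ΔH = Σ(broken) − Σ(formed) = (4508 + D) − (5136) = −628 + D
Setting this equal to −69 kJ gives D = 559 kJ/mol.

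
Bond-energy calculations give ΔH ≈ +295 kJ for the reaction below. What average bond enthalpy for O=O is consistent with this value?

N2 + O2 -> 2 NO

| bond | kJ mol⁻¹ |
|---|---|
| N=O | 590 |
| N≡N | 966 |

D(O=O) ≈ 509 kJ/mol

Let D be the O=O bond energy.
Σ(broken) = 1×966 + 1×D = 966 + D
Σ(formed) = 2×590 = 1180
ΔH = Σ(broken) − Σ(formed) = (966 + D) − (1180) = −214 + D
Setting this equal to +295 kJ gives D = 509 kJ/mol.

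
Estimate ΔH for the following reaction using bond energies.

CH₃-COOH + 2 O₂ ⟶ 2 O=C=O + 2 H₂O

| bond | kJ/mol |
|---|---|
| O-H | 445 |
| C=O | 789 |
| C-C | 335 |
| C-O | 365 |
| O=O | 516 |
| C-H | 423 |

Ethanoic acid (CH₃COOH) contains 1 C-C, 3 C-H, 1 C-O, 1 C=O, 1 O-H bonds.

ΔH ≈ −701 kJ

Bonds broken (reactants):
  C-C: 1 × 335 = 335
  C-H: 3 × 423 = 1269
  C-O: 1 × 365 = 365
  C=O: 1 × 789 = 789
  O-H: 1 × 445 = 445
  O=O: 2 × 516 = 1032
  Σ(broken) = 4235 kJ
Bonds formed (products):
  C=O: 4 × 789 = 3156
  O-H: 4 × 445 = 1780
  Σ(formed) = 4936 kJ
ΔH = Σ(broken) − Σ(formed) = 4235 − 4936 = −701 kJ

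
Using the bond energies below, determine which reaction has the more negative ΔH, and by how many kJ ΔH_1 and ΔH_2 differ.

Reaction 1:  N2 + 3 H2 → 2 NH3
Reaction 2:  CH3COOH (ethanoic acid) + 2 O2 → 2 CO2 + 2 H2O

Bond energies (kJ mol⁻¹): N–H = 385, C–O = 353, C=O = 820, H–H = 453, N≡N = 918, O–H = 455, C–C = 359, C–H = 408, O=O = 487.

Reaction 1:
  Bonds broken (reactants):
    H–H: 3 × 453 = 1359
    N≡N: 1 × 918 = 918
    Σ(broken) = 2277 kJ
  Bonds formed (products):
    N–H: 6 × 385 = 2310
    Σ(formed) = 2310 kJ
  ΔH_1 = 2277 − 2310 = −33 kJ
Reaction 2:
  Bonds broken (reactants):
    C–C: 1 × 359 = 359
    C–H: 3 × 408 = 1224
    C–O: 1 × 353 = 353
    C=O: 1 × 820 = 820
    O–H: 1 × 455 = 455
    O=O: 2 × 487 = 974
    Σ(broken) = 4185 kJ
  Bonds formed (products):
    C=O: 4 × 820 = 3280
    O–H: 4 × 455 = 1820
    Σ(formed) = 5100 kJ
  ΔH_2 = 4185 − 5100 = −915 kJ
ΔH_1 − ΔH_2 = +882 kJ, so reaction 2 has the more negative ΔH; |ΔH_1 − ΔH_2| = 882 kJ.

Reaction 2, by 882 kJ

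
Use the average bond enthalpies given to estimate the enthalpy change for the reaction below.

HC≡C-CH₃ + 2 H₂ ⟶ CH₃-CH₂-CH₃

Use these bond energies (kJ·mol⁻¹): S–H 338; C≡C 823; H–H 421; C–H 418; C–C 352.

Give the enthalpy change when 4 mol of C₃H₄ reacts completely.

ΔH = −1436 kJ

Bonds broken (reactants):
  C≡C: 1 × 823 = 823
  C–C: 1 × 352 = 352
  C–H: 4 × 418 = 1672
  H–H: 2 × 421 = 842
  Σ(broken) = 3689 kJ
Bonds formed (products):
  C–C: 2 × 352 = 704
  C–H: 8 × 418 = 3344
  Σ(formed) = 4048 kJ
ΔH = Σ(broken) − Σ(formed) = 3689 − 4048 = −359 kJ
For 4× the reaction as written: 4 × (−359) = −1436 kJ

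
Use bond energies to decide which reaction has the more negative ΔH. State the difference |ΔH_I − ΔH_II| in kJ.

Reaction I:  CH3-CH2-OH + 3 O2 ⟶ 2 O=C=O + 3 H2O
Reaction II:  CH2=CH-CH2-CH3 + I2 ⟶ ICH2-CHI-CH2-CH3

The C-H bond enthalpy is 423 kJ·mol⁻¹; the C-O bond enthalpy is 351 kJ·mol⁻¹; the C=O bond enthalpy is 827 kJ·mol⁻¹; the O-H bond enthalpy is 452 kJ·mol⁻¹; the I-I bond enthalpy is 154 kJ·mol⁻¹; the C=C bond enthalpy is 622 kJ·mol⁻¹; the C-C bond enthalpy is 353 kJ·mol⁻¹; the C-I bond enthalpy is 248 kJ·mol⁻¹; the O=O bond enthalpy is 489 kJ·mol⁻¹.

Reaction I, by 1209 kJ

Reaction I:
  Bonds broken (reactants):
    C-C: 1 × 353 = 353
    C-H: 5 × 423 = 2115
    C-O: 1 × 351 = 351
    O-H: 1 × 452 = 452
    O=O: 3 × 489 = 1467
    Σ(broken) = 4738 kJ
  Bonds formed (products):
    C=O: 4 × 827 = 3308
    O-H: 6 × 452 = 2712
    Σ(formed) = 6020 kJ
  ΔH_I = 4738 − 6020 = −1282 kJ
Reaction II:
  Bonds broken (reactants):
    C-C: 2 × 353 = 706
    C-H: 8 × 423 = 3384
    C=C: 1 × 622 = 622
    I-I: 1 × 154 = 154
    Σ(broken) = 4866 kJ
  Bonds formed (products):
    C-C: 3 × 353 = 1059
    C-H: 8 × 423 = 3384
    C-I: 2 × 248 = 496
    Σ(formed) = 4939 kJ
  ΔH_II = 4866 − 4939 = −73 kJ
ΔH_I − ΔH_II = −1209 kJ, so reaction I has the more negative ΔH; |ΔH_I − ΔH_II| = 1209 kJ.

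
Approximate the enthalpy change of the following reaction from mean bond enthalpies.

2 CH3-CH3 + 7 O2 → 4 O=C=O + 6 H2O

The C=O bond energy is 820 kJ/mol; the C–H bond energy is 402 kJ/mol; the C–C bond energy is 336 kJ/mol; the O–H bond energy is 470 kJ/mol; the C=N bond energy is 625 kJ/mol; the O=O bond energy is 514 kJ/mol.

ΔH ≈ −3106 kJ

Bonds broken (reactants):
  C–C: 2 × 336 = 672
  C–H: 12 × 402 = 4824
  O=O: 7 × 514 = 3598
  Σ(broken) = 9094 kJ
Bonds formed (products):
  C=O: 8 × 820 = 6560
  O–H: 12 × 470 = 5640
  Σ(formed) = 12200 kJ
ΔH = Σ(broken) − Σ(formed) = 9094 − 12200 = −3106 kJ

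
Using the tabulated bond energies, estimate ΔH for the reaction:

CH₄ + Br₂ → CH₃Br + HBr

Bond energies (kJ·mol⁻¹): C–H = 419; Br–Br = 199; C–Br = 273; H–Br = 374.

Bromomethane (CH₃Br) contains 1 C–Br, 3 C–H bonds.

ΔH ≈ −29 kJ

Bonds broken (reactants):
  Br–Br: 1 × 199 = 199
  C–H: 4 × 419 = 1676
  Σ(broken) = 1875 kJ
Bonds formed (products):
  C–Br: 1 × 273 = 273
  C–H: 3 × 419 = 1257
  H–Br: 1 × 374 = 374
  Σ(formed) = 1904 kJ
ΔH = Σ(broken) − Σ(formed) = 1875 − 1904 = −29 kJ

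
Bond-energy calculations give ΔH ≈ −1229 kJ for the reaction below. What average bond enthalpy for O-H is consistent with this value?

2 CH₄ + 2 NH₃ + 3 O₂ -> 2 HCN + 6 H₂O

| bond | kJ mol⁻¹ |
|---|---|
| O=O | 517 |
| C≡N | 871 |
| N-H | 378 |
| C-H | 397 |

Let D be the O-H bond energy.
Σ(broken) = 8×397 + 6×378 + 3×517 = 6995
Σ(formed) = 2×871 + 2×397 + 12×D = 2536 + 12D
ΔH = Σ(broken) − Σ(formed) = (6995) − (2536 + 12D) = +4459 − 12D
Setting this equal to −1229 kJ gives 12D = 5688, so D = 474 kJ/mol.

D(O-H) ≈ 474 kJ/mol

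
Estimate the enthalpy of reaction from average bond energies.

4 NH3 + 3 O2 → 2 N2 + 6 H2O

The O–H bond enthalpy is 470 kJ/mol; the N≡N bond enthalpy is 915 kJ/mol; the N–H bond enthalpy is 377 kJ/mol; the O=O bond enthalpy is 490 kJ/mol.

Bonds broken (reactants):
  N–H: 12 × 377 = 4524
  O=O: 3 × 490 = 1470
  Σ(broken) = 5994 kJ
Bonds formed (products):
  N≡N: 2 × 915 = 1830
  O–H: 12 × 470 = 5640
  Σ(formed) = 7470 kJ
ΔH = Σ(broken) − Σ(formed) = 5994 − 7470 = −1476 kJ

ΔH ≈ −1476 kJ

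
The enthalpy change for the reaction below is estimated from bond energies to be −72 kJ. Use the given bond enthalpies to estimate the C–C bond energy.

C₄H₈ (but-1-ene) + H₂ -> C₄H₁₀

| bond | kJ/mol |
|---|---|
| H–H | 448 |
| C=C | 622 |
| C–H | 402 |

Let D be the C–C bond energy.
Σ(broken) = 2×D + 8×402 + 1×622 + 1×448 = 4286 + 2D
Σ(formed) = 3×D + 10×402 = 4020 + 3D
ΔH = Σ(broken) − Σ(formed) = (4286 + 2D) − (4020 + 3D) = +266 − D
Setting this equal to −72 kJ gives D = 338 kJ/mol.

D(C–C) ≈ 338 kJ/mol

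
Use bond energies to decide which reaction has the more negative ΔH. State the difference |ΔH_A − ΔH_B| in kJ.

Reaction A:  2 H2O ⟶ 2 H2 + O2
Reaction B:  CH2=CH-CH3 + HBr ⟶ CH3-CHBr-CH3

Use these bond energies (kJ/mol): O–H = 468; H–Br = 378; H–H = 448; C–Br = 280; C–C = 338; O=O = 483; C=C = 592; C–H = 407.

Reaction B, by 548 kJ

Reaction A:
  Bonds broken (reactants):
    O–H: 4 × 468 = 1872
    Σ(broken) = 1872 kJ
  Bonds formed (products):
    H–H: 2 × 448 = 896
    O=O: 1 × 483 = 483
    Σ(formed) = 1379 kJ
  ΔH_A = 1872 − 1379 = +493 kJ
Reaction B:
  Bonds broken (reactants):
    C–C: 1 × 338 = 338
    C–H: 6 × 407 = 2442
    C=C: 1 × 592 = 592
    H–Br: 1 × 378 = 378
    Σ(broken) = 3750 kJ
  Bonds formed (products):
    C–Br: 1 × 280 = 280
    C–C: 2 × 338 = 676
    C–H: 7 × 407 = 2849
    Σ(formed) = 3805 kJ
  ΔH_B = 3750 − 3805 = −55 kJ
ΔH_A − ΔH_B = +548 kJ, so reaction B has the more negative ΔH; |ΔH_A − ΔH_B| = 548 kJ.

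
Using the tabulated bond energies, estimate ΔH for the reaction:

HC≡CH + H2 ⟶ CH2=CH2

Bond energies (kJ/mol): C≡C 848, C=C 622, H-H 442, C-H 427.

Bonds broken (reactants):
  C≡C: 1 × 848 = 848
  C-H: 2 × 427 = 854
  H-H: 1 × 442 = 442
  Σ(broken) = 2144 kJ
Bonds formed (products):
  C-H: 4 × 427 = 1708
  C=C: 1 × 622 = 622
  Σ(formed) = 2330 kJ
ΔH = Σ(broken) − Σ(formed) = 2144 − 2330 = −186 kJ

ΔH ≈ −186 kJ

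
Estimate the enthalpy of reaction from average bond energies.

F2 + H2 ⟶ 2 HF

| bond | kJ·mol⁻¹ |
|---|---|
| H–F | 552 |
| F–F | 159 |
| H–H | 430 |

ΔH ≈ −515 kJ

Bonds broken (reactants):
  F–F: 1 × 159 = 159
  H–H: 1 × 430 = 430
  Σ(broken) = 589 kJ
Bonds formed (products):
  H–F: 2 × 552 = 1104
  Σ(formed) = 1104 kJ
ΔH = Σ(broken) − Σ(formed) = 589 − 1104 = −515 kJ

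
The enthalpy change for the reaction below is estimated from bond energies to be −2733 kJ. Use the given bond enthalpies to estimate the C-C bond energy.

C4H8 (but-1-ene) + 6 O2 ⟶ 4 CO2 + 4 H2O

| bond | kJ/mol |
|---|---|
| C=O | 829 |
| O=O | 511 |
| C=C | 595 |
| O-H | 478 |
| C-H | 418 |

Let D be the C-C bond energy.
Σ(broken) = 2×D + 8×418 + 1×595 + 6×511 = 7005 + 2D
Σ(formed) = 8×829 + 8×478 = 10456
ΔH = Σ(broken) − Σ(formed) = (7005 + 2D) − (10456) = −3451 + 2D
Setting this equal to −2733 kJ gives 2D = 718, so D = 359 kJ/mol.

D(C-C) ≈ 359 kJ/mol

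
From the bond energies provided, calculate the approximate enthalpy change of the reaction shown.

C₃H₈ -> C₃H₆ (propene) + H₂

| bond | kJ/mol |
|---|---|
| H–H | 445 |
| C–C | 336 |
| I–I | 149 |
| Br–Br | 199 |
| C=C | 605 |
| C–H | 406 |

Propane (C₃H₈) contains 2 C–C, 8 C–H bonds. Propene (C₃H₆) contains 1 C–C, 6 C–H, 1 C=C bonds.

ΔH ≈ +98 kJ

Bonds broken (reactants):
  C–C: 2 × 336 = 672
  C–H: 8 × 406 = 3248
  Σ(broken) = 3920 kJ
Bonds formed (products):
  C–C: 1 × 336 = 336
  C–H: 6 × 406 = 2436
  C=C: 1 × 605 = 605
  H–H: 1 × 445 = 445
  Σ(formed) = 3822 kJ
ΔH = Σ(broken) − Σ(formed) = 3920 − 3822 = +98 kJ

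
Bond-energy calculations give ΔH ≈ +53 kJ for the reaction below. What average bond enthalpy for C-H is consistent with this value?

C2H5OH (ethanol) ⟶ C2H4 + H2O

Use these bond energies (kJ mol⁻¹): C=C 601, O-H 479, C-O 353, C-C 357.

Let D be the C-H bond energy.
Σ(broken) = 1×357 + 5×D + 1×353 + 1×479 = 1189 + 5D
Σ(formed) = 4×D + 1×601 + 2×479 = 1559 + 4D
ΔH = Σ(broken) − Σ(formed) = (1189 + 5D) − (1559 + 4D) = −370 + D
Setting this equal to +53 kJ gives D = 423 kJ/mol.

D(C-H) ≈ 423 kJ/mol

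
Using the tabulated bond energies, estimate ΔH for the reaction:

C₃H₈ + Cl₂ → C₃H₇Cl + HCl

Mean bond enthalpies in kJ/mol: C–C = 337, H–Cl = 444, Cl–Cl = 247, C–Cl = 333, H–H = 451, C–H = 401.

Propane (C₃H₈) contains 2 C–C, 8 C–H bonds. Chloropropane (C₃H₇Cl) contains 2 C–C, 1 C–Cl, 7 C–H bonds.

Bonds broken (reactants):
  C–C: 2 × 337 = 674
  C–H: 8 × 401 = 3208
  Cl–Cl: 1 × 247 = 247
  Σ(broken) = 4129 kJ
Bonds formed (products):
  C–C: 2 × 337 = 674
  C–Cl: 1 × 333 = 333
  C–H: 7 × 401 = 2807
  H–Cl: 1 × 444 = 444
  Σ(formed) = 4258 kJ
ΔH = Σ(broken) − Σ(formed) = 4129 − 4258 = −129 kJ

ΔH ≈ −129 kJ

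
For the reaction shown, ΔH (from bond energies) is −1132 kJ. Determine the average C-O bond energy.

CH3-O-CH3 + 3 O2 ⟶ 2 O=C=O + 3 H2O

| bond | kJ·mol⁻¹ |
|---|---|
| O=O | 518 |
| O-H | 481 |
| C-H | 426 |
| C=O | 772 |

Let D be the C-O bond energy.
Σ(broken) = 6×426 + 2×D + 3×518 = 4110 + 2D
Σ(formed) = 4×772 + 6×481 = 5974
ΔH = Σ(broken) − Σ(formed) = (4110 + 2D) − (5974) = −1864 + 2D
Setting this equal to −1132 kJ gives 2D = 732, so D = 366 kJ/mol.

D(C-O) ≈ 366 kJ/mol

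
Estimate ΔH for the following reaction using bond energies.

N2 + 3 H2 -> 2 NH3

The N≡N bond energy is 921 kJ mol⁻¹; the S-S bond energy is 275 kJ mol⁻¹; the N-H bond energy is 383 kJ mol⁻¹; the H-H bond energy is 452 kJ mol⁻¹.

Bonds broken (reactants):
  H-H: 3 × 452 = 1356
  N≡N: 1 × 921 = 921
  Σ(broken) = 2277 kJ
Bonds formed (products):
  N-H: 6 × 383 = 2298
  Σ(formed) = 2298 kJ
ΔH = Σ(broken) − Σ(formed) = 2277 − 2298 = −21 kJ

ΔH ≈ −21 kJ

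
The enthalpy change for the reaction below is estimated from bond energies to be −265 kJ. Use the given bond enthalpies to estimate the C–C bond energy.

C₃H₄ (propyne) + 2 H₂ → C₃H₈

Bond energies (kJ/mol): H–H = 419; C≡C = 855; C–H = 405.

Let D be the C–C bond energy.
Σ(broken) = 1×855 + 1×D + 4×405 + 2×419 = 3313 + D
Σ(formed) = 2×D + 8×405 = 3240 + 2D
ΔH = Σ(broken) − Σ(formed) = (3313 + D) − (3240 + 2D) = +73 − D
Setting this equal to −265 kJ gives D = 338 kJ/mol.

D(C–C) ≈ 338 kJ/mol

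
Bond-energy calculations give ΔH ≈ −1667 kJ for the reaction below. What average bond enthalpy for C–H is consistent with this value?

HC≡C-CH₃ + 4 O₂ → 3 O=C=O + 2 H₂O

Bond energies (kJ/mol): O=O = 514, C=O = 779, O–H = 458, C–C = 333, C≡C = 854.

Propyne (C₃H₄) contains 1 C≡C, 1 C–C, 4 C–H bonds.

D(C–H) ≈ 399 kJ/mol

Let D be the C–H bond energy.
Σ(broken) = 1×854 + 1×333 + 4×D + 4×514 = 3243 + 4D
Σ(formed) = 6×779 + 4×458 = 6506
ΔH = Σ(broken) − Σ(formed) = (3243 + 4D) − (6506) = −3263 + 4D
Setting this equal to −1667 kJ gives 4D = 1596, so D = 399 kJ/mol.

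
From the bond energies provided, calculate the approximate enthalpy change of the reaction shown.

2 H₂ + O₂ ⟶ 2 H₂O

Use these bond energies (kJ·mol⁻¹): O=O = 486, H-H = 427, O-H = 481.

ΔH ≈ −584 kJ

Bonds broken (reactants):
  H-H: 2 × 427 = 854
  O=O: 1 × 486 = 486
  Σ(broken) = 1340 kJ
Bonds formed (products):
  O-H: 4 × 481 = 1924
  Σ(formed) = 1924 kJ
ΔH = Σ(broken) − Σ(formed) = 1340 − 1924 = −584 kJ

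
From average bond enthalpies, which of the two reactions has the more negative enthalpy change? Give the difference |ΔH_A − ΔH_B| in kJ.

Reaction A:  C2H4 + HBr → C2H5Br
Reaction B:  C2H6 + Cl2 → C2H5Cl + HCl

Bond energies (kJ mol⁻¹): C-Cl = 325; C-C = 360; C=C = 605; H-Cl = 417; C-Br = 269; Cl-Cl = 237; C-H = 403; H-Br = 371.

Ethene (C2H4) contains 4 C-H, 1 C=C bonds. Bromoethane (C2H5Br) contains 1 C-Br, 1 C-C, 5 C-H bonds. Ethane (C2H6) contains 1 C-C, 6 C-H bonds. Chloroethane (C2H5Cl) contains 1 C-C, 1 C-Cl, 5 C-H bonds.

Reaction B, by 46 kJ

Reaction A:
  Bonds broken (reactants):
    C-H: 4 × 403 = 1612
    C=C: 1 × 605 = 605
    H-Br: 1 × 371 = 371
    Σ(broken) = 2588 kJ
  Bonds formed (products):
    C-Br: 1 × 269 = 269
    C-C: 1 × 360 = 360
    C-H: 5 × 403 = 2015
    Σ(formed) = 2644 kJ
  ΔH_A = 2588 − 2644 = −56 kJ
Reaction B:
  Bonds broken (reactants):
    C-C: 1 × 360 = 360
    C-H: 6 × 403 = 2418
    Cl-Cl: 1 × 237 = 237
    Σ(broken) = 3015 kJ
  Bonds formed (products):
    C-C: 1 × 360 = 360
    C-Cl: 1 × 325 = 325
    C-H: 5 × 403 = 2015
    H-Cl: 1 × 417 = 417
    Σ(formed) = 3117 kJ
  ΔH_B = 3015 − 3117 = −102 kJ
ΔH_A − ΔH_B = +46 kJ, so reaction B has the more negative ΔH; |ΔH_A − ΔH_B| = 46 kJ.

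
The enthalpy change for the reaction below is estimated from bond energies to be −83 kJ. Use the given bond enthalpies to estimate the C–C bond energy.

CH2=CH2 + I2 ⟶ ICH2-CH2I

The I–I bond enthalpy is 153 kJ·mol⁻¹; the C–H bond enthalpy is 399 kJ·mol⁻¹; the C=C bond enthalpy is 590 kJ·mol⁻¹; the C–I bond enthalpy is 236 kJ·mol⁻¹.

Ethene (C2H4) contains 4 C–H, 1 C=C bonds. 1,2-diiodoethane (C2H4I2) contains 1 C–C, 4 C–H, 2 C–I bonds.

D(C–C) ≈ 354 kJ/mol

Let D be the C–C bond energy.
Σ(broken) = 4×399 + 1×590 + 1×153 = 2339
Σ(formed) = 1×D + 4×399 + 2×236 = 2068 + D
ΔH = Σ(broken) − Σ(formed) = (2339) − (2068 + D) = +271 − D
Setting this equal to −83 kJ gives D = 354 kJ/mol.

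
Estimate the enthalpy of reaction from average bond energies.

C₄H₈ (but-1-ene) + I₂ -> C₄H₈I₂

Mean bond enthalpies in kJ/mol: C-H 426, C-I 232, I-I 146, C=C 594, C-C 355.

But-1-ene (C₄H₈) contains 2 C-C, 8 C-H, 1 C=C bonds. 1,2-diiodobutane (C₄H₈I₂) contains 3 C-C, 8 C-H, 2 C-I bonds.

Bonds broken (reactants):
  C-C: 2 × 355 = 710
  C-H: 8 × 426 = 3408
  C=C: 1 × 594 = 594
  I-I: 1 × 146 = 146
  Σ(broken) = 4858 kJ
Bonds formed (products):
  C-C: 3 × 355 = 1065
  C-H: 8 × 426 = 3408
  C-I: 2 × 232 = 464
  Σ(formed) = 4937 kJ
ΔH = Σ(broken) − Σ(formed) = 4858 − 4937 = −79 kJ

ΔH ≈ −79 kJ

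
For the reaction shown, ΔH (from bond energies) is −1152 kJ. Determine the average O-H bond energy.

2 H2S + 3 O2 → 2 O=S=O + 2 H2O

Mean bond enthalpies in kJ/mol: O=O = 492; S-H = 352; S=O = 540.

Let D be the O-H bond energy.
Σ(broken) = 3×492 + 4×352 = 2884
Σ(formed) = 4×D + 4×540 = 2160 + 4D
ΔH = Σ(broken) − Σ(formed) = (2884) − (2160 + 4D) = +724 − 4D
Setting this equal to −1152 kJ gives 4D = 1876, so D = 469 kJ/mol.

D(O-H) ≈ 469 kJ/mol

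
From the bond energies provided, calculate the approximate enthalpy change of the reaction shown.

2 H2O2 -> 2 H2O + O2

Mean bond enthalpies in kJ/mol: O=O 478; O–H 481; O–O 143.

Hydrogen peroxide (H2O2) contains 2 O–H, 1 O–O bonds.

ΔH ≈ −192 kJ

Bonds broken (reactants):
  O–H: 4 × 481 = 1924
  O–O: 2 × 143 = 286
  Σ(broken) = 2210 kJ
Bonds formed (products):
  O–H: 4 × 481 = 1924
  O=O: 1 × 478 = 478
  Σ(formed) = 2402 kJ
ΔH = Σ(broken) − Σ(formed) = 2210 − 2402 = −192 kJ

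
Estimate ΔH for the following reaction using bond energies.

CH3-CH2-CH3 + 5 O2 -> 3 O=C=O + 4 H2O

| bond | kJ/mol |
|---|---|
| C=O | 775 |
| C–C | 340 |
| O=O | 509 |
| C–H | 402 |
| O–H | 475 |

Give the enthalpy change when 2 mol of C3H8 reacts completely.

ΔH = −4018 kJ

Bonds broken (reactants):
  C–C: 2 × 340 = 680
  C–H: 8 × 402 = 3216
  O=O: 5 × 509 = 2545
  Σ(broken) = 6441 kJ
Bonds formed (products):
  C=O: 6 × 775 = 4650
  O–H: 8 × 475 = 3800
  Σ(formed) = 8450 kJ
ΔH = Σ(broken) − Σ(formed) = 6441 − 8450 = −2009 kJ
For 2× the reaction as written: 2 × (−2009) = −4018 kJ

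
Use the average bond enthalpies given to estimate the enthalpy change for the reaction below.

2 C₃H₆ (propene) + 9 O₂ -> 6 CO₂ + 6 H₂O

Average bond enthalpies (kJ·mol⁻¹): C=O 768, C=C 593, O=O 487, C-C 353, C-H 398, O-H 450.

ΔH ≈ −3565 kJ

Bonds broken (reactants):
  C-C: 2 × 353 = 706
  C-H: 12 × 398 = 4776
  C=C: 2 × 593 = 1186
  O=O: 9 × 487 = 4383
  Σ(broken) = 11051 kJ
Bonds formed (products):
  C=O: 12 × 768 = 9216
  O-H: 12 × 450 = 5400
  Σ(formed) = 14616 kJ
ΔH = Σ(broken) − Σ(formed) = 11051 − 14616 = −3565 kJ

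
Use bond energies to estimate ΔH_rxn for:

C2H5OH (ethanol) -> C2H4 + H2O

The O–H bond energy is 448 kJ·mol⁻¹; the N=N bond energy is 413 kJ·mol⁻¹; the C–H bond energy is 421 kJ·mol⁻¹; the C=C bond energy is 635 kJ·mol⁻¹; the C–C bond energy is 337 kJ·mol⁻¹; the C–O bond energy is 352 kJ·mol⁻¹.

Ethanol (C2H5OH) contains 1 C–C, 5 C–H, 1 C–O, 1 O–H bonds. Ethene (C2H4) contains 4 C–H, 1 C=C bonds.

ΔH ≈ +27 kJ

Bonds broken (reactants):
  C–C: 1 × 337 = 337
  C–H: 5 × 421 = 2105
  C–O: 1 × 352 = 352
  O–H: 1 × 448 = 448
  Σ(broken) = 3242 kJ
Bonds formed (products):
  C–H: 4 × 421 = 1684
  C=C: 1 × 635 = 635
  O–H: 2 × 448 = 896
  Σ(formed) = 3215 kJ
ΔH = Σ(broken) − Σ(formed) = 3242 − 3215 = +27 kJ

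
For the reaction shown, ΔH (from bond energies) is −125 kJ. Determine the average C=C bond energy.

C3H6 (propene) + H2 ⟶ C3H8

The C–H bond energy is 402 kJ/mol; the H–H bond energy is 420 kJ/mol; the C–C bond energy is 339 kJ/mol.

Let D be the C=C bond energy.
Σ(broken) = 1×339 + 6×402 + 1×D + 1×420 = 3171 + D
Σ(formed) = 2×339 + 8×402 = 3894
ΔH = Σ(broken) − Σ(formed) = (3171 + D) − (3894) = −723 + D
Setting this equal to −125 kJ gives D = 598 kJ/mol.

D(C=C) ≈ 598 kJ/mol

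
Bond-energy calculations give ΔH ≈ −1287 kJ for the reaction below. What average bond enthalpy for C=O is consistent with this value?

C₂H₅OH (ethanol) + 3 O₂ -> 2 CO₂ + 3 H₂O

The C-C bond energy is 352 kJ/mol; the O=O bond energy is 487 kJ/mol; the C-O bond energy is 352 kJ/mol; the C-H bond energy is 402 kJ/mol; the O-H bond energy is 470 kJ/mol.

Let D be the C=O bond energy.
Σ(broken) = 1×352 + 5×402 + 1×352 + 1×470 + 3×487 = 4645
Σ(formed) = 4×D + 6×470 = 2820 + 4D
ΔH = Σ(broken) − Σ(formed) = (4645) − (2820 + 4D) = +1825 − 4D
Setting this equal to −1287 kJ gives 4D = 3112, so D = 778 kJ/mol.

D(C=O) ≈ 778 kJ/mol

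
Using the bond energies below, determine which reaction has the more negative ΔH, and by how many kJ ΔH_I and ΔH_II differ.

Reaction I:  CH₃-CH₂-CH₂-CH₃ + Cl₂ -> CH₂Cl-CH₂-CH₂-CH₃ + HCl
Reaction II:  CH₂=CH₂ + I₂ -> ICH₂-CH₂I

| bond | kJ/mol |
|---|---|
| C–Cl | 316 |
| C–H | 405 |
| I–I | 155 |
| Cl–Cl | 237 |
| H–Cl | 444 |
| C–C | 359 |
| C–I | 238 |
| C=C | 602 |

Reaction I, by 40 kJ

Reaction I:
  Bonds broken (reactants):
    C–C: 3 × 359 = 1077
    C–H: 10 × 405 = 4050
    Cl–Cl: 1 × 237 = 237
    Σ(broken) = 5364 kJ
  Bonds formed (products):
    C–C: 3 × 359 = 1077
    C–Cl: 1 × 316 = 316
    C–H: 9 × 405 = 3645
    H–Cl: 1 × 444 = 444
    Σ(formed) = 5482 kJ
  ΔH_I = 5364 − 5482 = −118 kJ
Reaction II:
  Bonds broken (reactants):
    C–H: 4 × 405 = 1620
    C=C: 1 × 602 = 602
    I–I: 1 × 155 = 155
    Σ(broken) = 2377 kJ
  Bonds formed (products):
    C–C: 1 × 359 = 359
    C–H: 4 × 405 = 1620
    C–I: 2 × 238 = 476
    Σ(formed) = 2455 kJ
  ΔH_II = 2377 − 2455 = −78 kJ
ΔH_I − ΔH_II = −40 kJ, so reaction I has the more negative ΔH; |ΔH_I − ΔH_II| = 40 kJ.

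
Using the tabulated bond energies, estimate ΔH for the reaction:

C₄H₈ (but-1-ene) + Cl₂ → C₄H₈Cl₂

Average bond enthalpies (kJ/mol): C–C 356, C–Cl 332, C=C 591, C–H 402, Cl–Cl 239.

Bonds broken (reactants):
  C–C: 2 × 356 = 712
  C–H: 8 × 402 = 3216
  C=C: 1 × 591 = 591
  Cl–Cl: 1 × 239 = 239
  Σ(broken) = 4758 kJ
Bonds formed (products):
  C–C: 3 × 356 = 1068
  C–Cl: 2 × 332 = 664
  C–H: 8 × 402 = 3216
  Σ(formed) = 4948 kJ
ΔH = Σ(broken) − Σ(formed) = 4758 − 4948 = −190 kJ

ΔH ≈ −190 kJ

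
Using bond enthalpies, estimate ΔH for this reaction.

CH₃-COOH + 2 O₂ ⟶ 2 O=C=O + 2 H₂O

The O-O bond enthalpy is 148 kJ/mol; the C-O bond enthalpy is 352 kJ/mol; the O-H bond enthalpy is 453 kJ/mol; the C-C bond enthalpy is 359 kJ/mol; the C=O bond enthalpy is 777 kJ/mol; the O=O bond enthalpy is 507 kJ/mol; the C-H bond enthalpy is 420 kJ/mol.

ΔH ≈ −705 kJ

Bonds broken (reactants):
  C-C: 1 × 359 = 359
  C-H: 3 × 420 = 1260
  C-O: 1 × 352 = 352
  C=O: 1 × 777 = 777
  O-H: 1 × 453 = 453
  O=O: 2 × 507 = 1014
  Σ(broken) = 4215 kJ
Bonds formed (products):
  C=O: 4 × 777 = 3108
  O-H: 4 × 453 = 1812
  Σ(formed) = 4920 kJ
ΔH = Σ(broken) − Σ(formed) = 4215 − 4920 = −705 kJ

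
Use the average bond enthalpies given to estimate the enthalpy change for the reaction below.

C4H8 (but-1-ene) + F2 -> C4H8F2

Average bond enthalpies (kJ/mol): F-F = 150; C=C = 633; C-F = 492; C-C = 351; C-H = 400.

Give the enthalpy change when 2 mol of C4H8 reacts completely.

ΔH = −1104 kJ

Bonds broken (reactants):
  C-C: 2 × 351 = 702
  C-H: 8 × 400 = 3200
  C=C: 1 × 633 = 633
  F-F: 1 × 150 = 150
  Σ(broken) = 4685 kJ
Bonds formed (products):
  C-C: 3 × 351 = 1053
  C-F: 2 × 492 = 984
  C-H: 8 × 400 = 3200
  Σ(formed) = 5237 kJ
ΔH = Σ(broken) − Σ(formed) = 4685 − 5237 = −552 kJ
For 2× the reaction as written: 2 × (−552) = −1104 kJ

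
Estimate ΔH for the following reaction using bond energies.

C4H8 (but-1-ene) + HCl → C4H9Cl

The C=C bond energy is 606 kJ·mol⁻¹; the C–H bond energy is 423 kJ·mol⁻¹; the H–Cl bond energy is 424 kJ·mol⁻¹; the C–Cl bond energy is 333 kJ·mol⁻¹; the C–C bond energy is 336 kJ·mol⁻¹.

Bonds broken (reactants):
  C–C: 2 × 336 = 672
  C–H: 8 × 423 = 3384
  C=C: 1 × 606 = 606
  H–Cl: 1 × 424 = 424
  Σ(broken) = 5086 kJ
Bonds formed (products):
  C–C: 3 × 336 = 1008
  C–Cl: 1 × 333 = 333
  C–H: 9 × 423 = 3807
  Σ(formed) = 5148 kJ
ΔH = Σ(broken) − Σ(formed) = 5086 − 5148 = −62 kJ

ΔH ≈ −62 kJ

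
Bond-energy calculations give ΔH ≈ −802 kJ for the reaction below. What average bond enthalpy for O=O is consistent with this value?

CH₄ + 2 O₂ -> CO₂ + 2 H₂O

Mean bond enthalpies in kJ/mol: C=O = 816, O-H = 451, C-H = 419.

Let D be the O=O bond energy.
Σ(broken) = 4×419 + 2×D = 1676 + 2D
Σ(formed) = 2×816 + 4×451 = 3436
ΔH = Σ(broken) − Σ(formed) = (1676 + 2D) − (3436) = −1760 + 2D
Setting this equal to −802 kJ gives 2D = 958, so D = 479 kJ/mol.

D(O=O) ≈ 479 kJ/mol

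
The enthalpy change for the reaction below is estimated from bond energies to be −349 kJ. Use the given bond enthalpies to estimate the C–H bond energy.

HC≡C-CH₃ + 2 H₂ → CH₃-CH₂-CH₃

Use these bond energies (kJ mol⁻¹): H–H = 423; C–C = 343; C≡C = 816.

Let D be the C–H bond energy.
Σ(broken) = 1×816 + 1×343 + 4×D + 2×423 = 2005 + 4D
Σ(formed) = 2×343 + 8×D = 686 + 8D
ΔH = Σ(broken) − Σ(formed) = (2005 + 4D) − (686 + 8D) = +1319 − 4D
Setting this equal to −349 kJ gives 4D = 1668, so D = 417 kJ/mol.

D(C–H) ≈ 417 kJ/mol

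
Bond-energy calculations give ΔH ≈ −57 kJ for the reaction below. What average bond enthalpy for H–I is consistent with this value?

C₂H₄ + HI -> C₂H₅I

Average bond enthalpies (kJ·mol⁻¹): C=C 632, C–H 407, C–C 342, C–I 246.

Let D be the H–I bond energy.
Σ(broken) = 4×407 + 1×632 + 1×D = 2260 + D
Σ(formed) = 1×342 + 5×407 + 1×246 = 2623
ΔH = Σ(broken) − Σ(formed) = (2260 + D) − (2623) = −363 + D
Setting this equal to −57 kJ gives D = 306 kJ/mol.

D(H–I) ≈ 306 kJ/mol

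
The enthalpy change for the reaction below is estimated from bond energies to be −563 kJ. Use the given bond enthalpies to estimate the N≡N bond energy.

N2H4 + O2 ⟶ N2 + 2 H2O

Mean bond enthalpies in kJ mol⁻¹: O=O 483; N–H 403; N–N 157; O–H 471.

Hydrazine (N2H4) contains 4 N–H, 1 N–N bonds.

Let D be the N≡N bond energy.
Σ(broken) = 4×403 + 1×157 + 1×483 = 2252
Σ(formed) = 1×D + 4×471 = 1884 + D
ΔH = Σ(broken) − Σ(formed) = (2252) − (1884 + D) = +368 − D
Setting this equal to −563 kJ gives D = 931 kJ/mol.

D(N≡N) ≈ 931 kJ/mol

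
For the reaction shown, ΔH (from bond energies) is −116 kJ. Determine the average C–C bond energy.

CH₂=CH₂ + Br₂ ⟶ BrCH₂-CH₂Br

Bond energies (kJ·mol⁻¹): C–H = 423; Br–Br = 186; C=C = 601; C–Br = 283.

D(C–C) ≈ 337 kJ/mol

Let D be the C–C bond energy.
Σ(broken) = 1×186 + 4×423 + 1×601 = 2479
Σ(formed) = 2×283 + 1×D + 4×423 = 2258 + D
ΔH = Σ(broken) − Σ(formed) = (2479) − (2258 + D) = +221 − D
Setting this equal to −116 kJ gives D = 337 kJ/mol.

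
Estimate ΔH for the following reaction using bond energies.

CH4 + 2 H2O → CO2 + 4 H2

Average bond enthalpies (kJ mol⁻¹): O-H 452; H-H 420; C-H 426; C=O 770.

ΔH ≈ +292 kJ

Bonds broken (reactants):
  C-H: 4 × 426 = 1704
  O-H: 4 × 452 = 1808
  Σ(broken) = 3512 kJ
Bonds formed (products):
  C=O: 2 × 770 = 1540
  H-H: 4 × 420 = 1680
  Σ(formed) = 3220 kJ
ΔH = Σ(broken) − Σ(formed) = 3512 − 3220 = +292 kJ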